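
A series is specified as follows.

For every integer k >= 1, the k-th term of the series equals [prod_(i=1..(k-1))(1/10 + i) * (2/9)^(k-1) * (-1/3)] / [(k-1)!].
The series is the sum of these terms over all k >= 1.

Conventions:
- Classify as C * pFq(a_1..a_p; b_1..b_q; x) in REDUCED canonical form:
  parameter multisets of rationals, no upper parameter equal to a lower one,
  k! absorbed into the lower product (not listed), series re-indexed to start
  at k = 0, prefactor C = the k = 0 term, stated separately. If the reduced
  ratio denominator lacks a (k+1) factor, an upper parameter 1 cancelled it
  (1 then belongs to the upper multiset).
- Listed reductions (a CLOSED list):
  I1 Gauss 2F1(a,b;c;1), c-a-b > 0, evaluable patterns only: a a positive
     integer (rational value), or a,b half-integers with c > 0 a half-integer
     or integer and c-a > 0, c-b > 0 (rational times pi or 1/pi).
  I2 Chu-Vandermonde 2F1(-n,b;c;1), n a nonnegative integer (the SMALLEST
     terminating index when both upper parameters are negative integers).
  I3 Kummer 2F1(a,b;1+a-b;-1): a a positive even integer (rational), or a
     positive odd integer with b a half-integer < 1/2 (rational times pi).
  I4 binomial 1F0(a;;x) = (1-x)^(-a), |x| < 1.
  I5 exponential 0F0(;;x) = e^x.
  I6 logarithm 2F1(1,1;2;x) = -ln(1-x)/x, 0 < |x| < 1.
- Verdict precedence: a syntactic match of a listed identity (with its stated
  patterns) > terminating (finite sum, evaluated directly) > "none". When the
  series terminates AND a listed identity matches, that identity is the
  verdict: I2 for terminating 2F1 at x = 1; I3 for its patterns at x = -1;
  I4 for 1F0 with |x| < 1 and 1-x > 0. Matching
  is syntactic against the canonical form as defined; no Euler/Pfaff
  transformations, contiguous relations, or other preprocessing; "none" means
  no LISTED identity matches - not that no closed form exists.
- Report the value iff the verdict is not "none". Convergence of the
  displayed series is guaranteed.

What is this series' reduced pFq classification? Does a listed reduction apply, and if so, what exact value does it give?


Key step: with t_0 = -1/3, the running product (C = -1/3) telescopes to a rising factorial.
Consecutive-term ratio: r(k) = (2/9) * (k+11/10) / [(k+1)] - poly over poly, x = (2/9) from leading terms; C = -1/3 at k = 0.

Classification (C = -1/3): 1F0 with upper {11/10}, lower {-}, argument x = 2/9. Verdict (x = 2/9): the binomial series (I4) applies (the 1F0 binomial series: exponent -11/10, x = 2/9). Hence: (-1/3) * (7/9)^(-11/10).


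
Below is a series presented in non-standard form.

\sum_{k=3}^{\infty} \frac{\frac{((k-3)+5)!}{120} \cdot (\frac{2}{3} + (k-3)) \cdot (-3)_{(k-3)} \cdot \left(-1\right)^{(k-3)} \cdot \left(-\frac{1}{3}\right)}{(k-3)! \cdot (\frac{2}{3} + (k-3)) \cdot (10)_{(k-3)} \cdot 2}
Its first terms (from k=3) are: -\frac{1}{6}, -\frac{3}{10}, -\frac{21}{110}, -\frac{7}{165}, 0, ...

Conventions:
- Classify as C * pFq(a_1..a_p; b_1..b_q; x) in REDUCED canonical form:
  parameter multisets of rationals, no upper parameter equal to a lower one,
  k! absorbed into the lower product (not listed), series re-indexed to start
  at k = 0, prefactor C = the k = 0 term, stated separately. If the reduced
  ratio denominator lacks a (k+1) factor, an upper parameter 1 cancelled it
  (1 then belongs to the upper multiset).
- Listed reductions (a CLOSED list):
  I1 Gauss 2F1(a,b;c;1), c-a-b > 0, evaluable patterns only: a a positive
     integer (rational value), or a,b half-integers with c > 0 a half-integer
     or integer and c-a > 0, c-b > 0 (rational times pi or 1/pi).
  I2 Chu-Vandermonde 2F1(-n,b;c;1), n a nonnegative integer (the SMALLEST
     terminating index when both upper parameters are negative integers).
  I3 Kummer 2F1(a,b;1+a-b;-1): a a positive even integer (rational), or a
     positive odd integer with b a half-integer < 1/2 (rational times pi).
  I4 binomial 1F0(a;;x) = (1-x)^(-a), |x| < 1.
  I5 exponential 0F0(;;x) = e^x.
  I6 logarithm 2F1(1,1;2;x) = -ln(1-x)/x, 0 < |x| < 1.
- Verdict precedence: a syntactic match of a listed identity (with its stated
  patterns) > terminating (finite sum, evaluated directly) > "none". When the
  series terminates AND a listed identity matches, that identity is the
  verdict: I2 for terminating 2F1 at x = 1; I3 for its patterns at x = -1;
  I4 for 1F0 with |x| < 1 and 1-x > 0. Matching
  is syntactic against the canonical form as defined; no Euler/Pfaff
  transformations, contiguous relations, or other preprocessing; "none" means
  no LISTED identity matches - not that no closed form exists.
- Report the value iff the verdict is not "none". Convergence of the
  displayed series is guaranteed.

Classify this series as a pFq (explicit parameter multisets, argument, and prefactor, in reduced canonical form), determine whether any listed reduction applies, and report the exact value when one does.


The series (x = -1) is 2F1: upper {-3, 6}, lower {10}, prefactor -\frac{1}{6}. Verdict (x = -1): the Kummer evaluation I3 applies (x = -1; c = 10 equals 1+a-b for upper {-3, 6}: listed pattern). Exact value: -\frac{7}{10}.

Key observation: t_0 being -\frac{1}{6}, the constant factors (prefactor -1/6) combine into one prefactor.
Adjacent-term ratio: r(k) = -1 * (k-3) (k+6) / [(k+10) (k+1)] - rational in k. x = -1; t_0 = -\frac{1}{6}; negate the roots.


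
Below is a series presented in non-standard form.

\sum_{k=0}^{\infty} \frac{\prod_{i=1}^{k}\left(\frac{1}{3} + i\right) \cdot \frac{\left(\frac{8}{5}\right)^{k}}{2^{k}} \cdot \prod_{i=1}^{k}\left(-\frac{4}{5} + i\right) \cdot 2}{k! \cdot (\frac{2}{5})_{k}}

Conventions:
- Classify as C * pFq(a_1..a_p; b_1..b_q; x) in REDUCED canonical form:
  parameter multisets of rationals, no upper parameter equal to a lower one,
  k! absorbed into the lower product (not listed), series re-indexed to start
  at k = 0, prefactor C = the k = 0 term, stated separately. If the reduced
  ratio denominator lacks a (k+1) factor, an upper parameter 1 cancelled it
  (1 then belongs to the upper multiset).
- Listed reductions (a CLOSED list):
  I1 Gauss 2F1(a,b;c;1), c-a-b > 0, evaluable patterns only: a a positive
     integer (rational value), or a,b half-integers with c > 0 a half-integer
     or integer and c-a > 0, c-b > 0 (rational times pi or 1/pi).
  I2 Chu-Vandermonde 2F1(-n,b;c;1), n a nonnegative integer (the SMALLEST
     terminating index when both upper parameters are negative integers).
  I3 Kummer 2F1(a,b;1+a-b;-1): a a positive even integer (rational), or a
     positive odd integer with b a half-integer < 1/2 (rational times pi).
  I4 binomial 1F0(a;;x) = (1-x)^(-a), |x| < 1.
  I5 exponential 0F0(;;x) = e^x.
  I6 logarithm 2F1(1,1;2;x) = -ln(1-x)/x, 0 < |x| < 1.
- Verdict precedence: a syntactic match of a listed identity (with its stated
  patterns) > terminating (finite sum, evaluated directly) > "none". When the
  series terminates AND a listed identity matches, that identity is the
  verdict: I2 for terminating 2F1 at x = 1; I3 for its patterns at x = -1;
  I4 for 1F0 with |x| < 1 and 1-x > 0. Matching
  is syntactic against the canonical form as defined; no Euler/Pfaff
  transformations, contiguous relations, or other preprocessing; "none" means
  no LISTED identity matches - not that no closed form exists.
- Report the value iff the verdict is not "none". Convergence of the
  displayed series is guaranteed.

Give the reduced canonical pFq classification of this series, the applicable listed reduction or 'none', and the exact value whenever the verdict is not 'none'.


First insight: t_0 = 2 here, and the running product (C = 2) telescopes to a rising factorial.
Adjacent-term ratio: r(k) = \frac{4}{5} * (k+\frac{1}{5}) (k+\frac{4}{3}) / [(k+\frac{2}{5}) (k+1)] - rational in k, leading ratio \frac{4}{5}; with t_0 = 2, classification follows.

Canonical form: C = 2 times 2F1 with upper {\frac{1}{5}, \frac{4}{3}}, lower {\frac{2}{5}}, x = \frac{4}{5}. Verdict: none (x = \frac{4}{5}): each listed identity misses the multisets {\frac{1}{5}, \frac{4}{3}} ; {\frac{2}{5}}.


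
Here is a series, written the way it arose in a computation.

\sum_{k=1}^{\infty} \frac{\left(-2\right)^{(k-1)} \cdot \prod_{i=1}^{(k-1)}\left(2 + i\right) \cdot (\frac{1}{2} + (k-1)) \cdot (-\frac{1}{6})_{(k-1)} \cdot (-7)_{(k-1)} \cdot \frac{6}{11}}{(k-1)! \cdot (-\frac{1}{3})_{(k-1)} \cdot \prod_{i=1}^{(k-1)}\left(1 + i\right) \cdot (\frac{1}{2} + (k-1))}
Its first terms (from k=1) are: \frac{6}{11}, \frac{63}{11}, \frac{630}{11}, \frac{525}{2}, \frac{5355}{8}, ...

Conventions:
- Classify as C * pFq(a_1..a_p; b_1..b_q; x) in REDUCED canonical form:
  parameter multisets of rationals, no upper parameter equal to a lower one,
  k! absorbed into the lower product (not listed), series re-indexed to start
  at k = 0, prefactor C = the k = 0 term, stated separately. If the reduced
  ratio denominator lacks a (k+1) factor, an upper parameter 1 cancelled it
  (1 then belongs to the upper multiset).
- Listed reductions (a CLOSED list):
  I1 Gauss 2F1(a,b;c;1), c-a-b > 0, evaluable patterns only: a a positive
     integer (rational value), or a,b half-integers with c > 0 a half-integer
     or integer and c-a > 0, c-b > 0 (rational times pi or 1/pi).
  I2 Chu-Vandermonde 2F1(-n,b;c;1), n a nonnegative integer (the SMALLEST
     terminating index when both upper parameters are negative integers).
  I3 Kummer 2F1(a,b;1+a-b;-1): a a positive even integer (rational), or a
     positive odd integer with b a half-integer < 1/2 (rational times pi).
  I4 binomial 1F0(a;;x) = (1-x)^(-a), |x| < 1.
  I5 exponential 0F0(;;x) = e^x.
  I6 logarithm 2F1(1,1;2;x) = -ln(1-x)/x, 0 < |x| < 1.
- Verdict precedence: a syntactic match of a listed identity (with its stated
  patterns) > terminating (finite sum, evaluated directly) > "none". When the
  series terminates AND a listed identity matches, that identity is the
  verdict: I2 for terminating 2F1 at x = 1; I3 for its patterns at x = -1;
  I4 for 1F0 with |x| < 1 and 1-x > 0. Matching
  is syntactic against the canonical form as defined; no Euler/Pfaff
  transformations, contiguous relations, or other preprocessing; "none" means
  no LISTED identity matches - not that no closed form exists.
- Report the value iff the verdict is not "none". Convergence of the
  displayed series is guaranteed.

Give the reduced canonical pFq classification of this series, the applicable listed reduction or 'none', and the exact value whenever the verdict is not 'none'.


Classification (C = \frac{6}{11}): 3F2 with upper {-7, -\frac{1}{6}, 3}, lower {-\frac{1}{3}, 2}, argument x = -2. Verdict: terminating - the sum ends at index 7 because -7 is a negative integer; exact evaluation follows. Value: \frac{1057431}{352}.

Key step: with t_0 = \frac{6}{11}, the lower running product (C = 6/11) is a rising factorial.
Adjacent-term ratio: r(k) = -2 * (k-7) (k-\frac{1}{6}) (k+3) / [(k-\frac{1}{3}) (k+2) (k+1)] - rational in k, leading ratio -2; with t_0 = \frac{6}{11}, classification follows.


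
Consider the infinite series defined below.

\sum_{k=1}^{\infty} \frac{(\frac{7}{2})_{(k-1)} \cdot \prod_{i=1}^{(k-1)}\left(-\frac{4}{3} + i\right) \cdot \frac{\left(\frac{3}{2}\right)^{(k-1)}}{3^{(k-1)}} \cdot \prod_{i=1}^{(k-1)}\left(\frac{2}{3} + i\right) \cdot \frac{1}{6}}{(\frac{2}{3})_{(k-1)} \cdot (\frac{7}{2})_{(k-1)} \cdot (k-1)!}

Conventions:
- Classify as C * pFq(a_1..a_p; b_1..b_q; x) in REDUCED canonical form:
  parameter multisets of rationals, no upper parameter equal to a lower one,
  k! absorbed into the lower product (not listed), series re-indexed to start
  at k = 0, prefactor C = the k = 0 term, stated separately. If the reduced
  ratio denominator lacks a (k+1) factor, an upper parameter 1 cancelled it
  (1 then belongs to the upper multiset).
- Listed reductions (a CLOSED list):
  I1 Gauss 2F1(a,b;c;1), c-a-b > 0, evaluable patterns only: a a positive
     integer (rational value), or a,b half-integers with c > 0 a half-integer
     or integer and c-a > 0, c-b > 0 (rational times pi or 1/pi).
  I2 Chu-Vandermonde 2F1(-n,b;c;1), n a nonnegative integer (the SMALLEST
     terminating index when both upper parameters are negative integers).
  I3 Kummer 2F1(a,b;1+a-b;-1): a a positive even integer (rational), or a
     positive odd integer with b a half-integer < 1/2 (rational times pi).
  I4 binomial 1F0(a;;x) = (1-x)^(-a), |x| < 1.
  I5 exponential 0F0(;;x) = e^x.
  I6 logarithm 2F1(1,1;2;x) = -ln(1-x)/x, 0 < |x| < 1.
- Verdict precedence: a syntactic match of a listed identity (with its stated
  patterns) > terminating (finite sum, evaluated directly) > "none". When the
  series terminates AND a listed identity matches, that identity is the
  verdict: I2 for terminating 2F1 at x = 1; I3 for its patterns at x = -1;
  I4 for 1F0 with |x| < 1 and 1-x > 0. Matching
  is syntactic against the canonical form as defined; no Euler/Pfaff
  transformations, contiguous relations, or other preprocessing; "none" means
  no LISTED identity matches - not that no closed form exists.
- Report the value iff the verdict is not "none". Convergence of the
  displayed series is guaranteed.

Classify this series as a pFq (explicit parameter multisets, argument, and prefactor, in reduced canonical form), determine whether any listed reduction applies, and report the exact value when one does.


Classification (C = \frac{1}{6}): 2F1 with upper {-\frac{1}{3}, \frac{5}{3}}, lower {\frac{2}{3}}, argument x = \frac{1}{2}. Verdict: none - at argument \frac{1}{2} the multisets {-\frac{1}{3}, \frac{5}{3}} ; {\frac{2}{3}} match no listed identity.

Structural cue: t_0 = \frac{1}{6} here, and the running product (C = 1/6) telescopes to a rising factorial.
Adjacent-term ratio: r(k) = \frac{1}{2} * (k-\frac{1}{3}) (k+\frac{5}{3}) / [(k+\frac{2}{3}) (k+1)] - rational in k. x = \frac{1}{2}; t_0 = \frac{1}{6}; negate the roots.


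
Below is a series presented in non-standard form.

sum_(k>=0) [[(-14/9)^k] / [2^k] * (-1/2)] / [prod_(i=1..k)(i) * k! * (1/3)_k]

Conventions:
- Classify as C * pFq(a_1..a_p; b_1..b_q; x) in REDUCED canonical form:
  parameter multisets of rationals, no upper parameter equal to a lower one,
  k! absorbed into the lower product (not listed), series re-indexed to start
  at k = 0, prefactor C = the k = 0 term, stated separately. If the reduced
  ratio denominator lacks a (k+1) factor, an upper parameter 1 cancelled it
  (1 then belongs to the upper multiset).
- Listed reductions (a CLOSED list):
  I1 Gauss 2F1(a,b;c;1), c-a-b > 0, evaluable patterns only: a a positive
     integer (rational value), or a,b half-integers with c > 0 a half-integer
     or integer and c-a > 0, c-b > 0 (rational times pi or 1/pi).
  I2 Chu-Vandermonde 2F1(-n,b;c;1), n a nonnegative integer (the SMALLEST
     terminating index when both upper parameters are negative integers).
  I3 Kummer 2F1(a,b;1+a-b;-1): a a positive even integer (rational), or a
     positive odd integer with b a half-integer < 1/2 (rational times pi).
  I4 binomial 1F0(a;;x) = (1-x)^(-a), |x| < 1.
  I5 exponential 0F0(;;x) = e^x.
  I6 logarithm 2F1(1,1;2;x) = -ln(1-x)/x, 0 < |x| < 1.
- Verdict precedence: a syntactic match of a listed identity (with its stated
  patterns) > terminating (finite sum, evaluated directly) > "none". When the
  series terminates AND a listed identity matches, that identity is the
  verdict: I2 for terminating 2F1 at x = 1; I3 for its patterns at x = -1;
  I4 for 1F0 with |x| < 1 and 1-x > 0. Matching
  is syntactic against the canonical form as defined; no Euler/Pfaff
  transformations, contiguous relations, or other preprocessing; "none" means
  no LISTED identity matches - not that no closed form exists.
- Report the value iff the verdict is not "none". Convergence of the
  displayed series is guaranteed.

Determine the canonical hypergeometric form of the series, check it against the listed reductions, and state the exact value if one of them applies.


With C = -1/2: the canonical form is 0F2(-; 1/3, 1; -7/9). Verdict: none. A 0F2 with upper {-} fits none of I1-I6 at x = -7/9; the sum runs forever.

Structural cue: t_0 being -1/2, the product of the first k integers (C = -1/2, x = -7/9) is k!.
Adjacent-term ratio: r(k) = (-7/9) * 1 / [(k+1/3) (k+1) (k+1)] - rational in k. x = (-7/9); t_0 = -1/2; negate the roots.


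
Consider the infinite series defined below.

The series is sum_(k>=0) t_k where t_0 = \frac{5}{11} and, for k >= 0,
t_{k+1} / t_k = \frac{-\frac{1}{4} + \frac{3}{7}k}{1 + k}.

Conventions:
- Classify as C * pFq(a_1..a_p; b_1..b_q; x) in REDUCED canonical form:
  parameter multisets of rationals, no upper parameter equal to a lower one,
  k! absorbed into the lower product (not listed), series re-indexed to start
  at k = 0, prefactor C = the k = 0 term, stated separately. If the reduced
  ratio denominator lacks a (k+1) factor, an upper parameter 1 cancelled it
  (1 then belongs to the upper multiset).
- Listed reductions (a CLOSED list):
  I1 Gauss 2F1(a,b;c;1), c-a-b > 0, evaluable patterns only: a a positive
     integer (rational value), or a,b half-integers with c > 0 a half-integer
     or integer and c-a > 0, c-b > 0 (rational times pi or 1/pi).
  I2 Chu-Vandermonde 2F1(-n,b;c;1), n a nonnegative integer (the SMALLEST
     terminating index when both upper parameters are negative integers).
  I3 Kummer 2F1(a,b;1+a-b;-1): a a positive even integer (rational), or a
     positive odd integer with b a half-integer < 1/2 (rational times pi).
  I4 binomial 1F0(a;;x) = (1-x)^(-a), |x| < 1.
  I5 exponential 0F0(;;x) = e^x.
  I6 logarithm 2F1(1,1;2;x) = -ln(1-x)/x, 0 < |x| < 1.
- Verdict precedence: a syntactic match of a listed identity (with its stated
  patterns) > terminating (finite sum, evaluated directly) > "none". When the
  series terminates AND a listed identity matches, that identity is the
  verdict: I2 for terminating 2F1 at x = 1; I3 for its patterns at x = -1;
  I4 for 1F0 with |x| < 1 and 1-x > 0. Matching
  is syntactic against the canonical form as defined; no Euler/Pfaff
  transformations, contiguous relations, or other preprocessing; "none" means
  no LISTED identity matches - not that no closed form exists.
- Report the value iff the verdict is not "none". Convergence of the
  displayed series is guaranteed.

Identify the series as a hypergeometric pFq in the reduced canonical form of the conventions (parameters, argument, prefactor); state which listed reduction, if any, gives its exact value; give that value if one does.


Canonical form: C = \frac{5}{11} times 1F0 with upper {-\frac{7}{12}}, lower {-}, x = \frac{3}{7}. Verdict: the binomial series (I4) fires (the 1F0 binomial series: exponent 7/12, x = \frac{3}{7}). Hence: \frac{5}{11} \cdot \left(\frac{4}{7}\right)^{\frac{7}{12}}.

First insight: from the first term \frac{5}{11}: roots of the ratio polynomials (C = 5/11) are the negated parameters.
Term ratio: r(k) = \frac{3}{7} * (k-\frac{7}{12}) / [(k+1)] - rational in k. x = \frac{3}{7}; t_0 = \frac{5}{11}; negate the roots.


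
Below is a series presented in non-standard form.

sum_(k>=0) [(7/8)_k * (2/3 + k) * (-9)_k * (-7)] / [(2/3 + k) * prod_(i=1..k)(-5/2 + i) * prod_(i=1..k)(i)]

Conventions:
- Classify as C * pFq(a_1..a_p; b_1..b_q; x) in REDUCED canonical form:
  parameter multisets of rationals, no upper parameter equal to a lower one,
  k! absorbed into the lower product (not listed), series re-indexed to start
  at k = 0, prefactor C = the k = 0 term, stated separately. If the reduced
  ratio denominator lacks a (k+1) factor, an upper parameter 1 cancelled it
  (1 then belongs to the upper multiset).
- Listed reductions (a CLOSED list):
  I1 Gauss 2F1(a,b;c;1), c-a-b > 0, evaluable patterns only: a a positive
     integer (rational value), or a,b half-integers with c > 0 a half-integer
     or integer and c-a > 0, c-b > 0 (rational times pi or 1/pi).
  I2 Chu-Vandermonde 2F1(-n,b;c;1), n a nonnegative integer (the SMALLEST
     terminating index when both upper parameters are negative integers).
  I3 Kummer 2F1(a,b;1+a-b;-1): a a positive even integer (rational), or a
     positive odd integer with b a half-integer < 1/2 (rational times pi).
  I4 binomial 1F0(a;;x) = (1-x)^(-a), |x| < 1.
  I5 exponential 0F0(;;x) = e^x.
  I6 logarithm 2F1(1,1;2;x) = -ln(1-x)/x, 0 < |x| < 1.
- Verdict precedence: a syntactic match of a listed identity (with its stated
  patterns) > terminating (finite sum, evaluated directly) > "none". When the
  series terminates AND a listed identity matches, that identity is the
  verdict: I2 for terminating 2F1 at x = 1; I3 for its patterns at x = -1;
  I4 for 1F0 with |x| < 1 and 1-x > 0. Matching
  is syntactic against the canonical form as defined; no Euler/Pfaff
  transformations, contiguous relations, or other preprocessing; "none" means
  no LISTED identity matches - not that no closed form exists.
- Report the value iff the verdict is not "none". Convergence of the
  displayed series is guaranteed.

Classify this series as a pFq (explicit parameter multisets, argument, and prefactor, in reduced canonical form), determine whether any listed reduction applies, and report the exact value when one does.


x = 1 here; the reduced form reads 2F1, upper {-9, 7/8}, lower {-3/2}, C = -7. Verdict (x = 1): Chu-Vandermonde (I2) applies (terminating 2F1 at x = 1 with n = 9, b = 7/8, c = -3/2). Sum: 713545/262144.

Key step: x = 1 and the lower running product (prefactor -7) is a rising factorial.
Step ratio: r(k) = 1 * (k-9) (k+7/8) / [(k-3/2) (k+1)] ; factor over Q: parameters, x = 1, and C = -7.


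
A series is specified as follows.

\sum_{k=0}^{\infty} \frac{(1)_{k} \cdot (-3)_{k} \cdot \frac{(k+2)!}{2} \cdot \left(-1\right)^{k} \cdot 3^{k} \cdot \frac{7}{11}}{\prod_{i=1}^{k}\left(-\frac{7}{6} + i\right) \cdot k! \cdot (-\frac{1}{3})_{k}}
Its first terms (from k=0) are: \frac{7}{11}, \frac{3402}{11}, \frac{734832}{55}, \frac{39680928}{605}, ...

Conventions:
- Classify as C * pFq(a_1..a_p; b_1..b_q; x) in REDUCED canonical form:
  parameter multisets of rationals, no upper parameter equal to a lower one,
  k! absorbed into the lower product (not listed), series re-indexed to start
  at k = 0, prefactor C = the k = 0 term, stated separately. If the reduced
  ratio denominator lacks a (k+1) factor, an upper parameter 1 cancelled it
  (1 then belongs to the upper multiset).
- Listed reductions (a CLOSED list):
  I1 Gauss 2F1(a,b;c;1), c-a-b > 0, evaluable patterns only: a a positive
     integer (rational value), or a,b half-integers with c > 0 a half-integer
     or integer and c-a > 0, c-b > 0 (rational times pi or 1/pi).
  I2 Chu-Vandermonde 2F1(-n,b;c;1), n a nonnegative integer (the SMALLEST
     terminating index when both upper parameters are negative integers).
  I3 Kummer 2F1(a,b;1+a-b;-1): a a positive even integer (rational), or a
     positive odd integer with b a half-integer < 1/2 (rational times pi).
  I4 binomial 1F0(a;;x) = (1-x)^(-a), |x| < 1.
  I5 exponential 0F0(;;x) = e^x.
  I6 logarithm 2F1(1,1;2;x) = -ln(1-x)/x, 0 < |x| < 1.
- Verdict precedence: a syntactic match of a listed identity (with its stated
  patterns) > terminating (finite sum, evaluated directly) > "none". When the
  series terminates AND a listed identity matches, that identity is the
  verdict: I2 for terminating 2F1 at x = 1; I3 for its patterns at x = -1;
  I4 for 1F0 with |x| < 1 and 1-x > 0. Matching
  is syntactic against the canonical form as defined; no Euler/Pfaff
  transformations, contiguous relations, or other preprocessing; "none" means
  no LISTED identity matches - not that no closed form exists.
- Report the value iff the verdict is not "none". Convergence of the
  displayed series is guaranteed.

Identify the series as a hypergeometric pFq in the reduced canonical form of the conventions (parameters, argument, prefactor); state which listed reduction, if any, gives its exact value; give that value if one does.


Prefactor \frac{7}{11}, argument -3: 3F2 with upper {-3, 1, 3} over lower {-\frac{1}{3}, -\frac{1}{6}}. Verdict: terminating - no listed pattern fits, but -3 in the upper list cuts the series at k = 3; direct evaluation. Sum: \frac{9590315}{121}.

First insight: with t_0 = \frac{7}{11}, the (-1)^k factor (C = 7/11) folds into the argument's sign.
Term ratio: r(k) = -3 * (k-3) (k+1) (k+3) / [(k-\frac{1}{3}) (k-\frac{1}{6}) (k+1)] - rational in k, leading ratio -3; with t_0 = \frac{7}{11}, classification follows.


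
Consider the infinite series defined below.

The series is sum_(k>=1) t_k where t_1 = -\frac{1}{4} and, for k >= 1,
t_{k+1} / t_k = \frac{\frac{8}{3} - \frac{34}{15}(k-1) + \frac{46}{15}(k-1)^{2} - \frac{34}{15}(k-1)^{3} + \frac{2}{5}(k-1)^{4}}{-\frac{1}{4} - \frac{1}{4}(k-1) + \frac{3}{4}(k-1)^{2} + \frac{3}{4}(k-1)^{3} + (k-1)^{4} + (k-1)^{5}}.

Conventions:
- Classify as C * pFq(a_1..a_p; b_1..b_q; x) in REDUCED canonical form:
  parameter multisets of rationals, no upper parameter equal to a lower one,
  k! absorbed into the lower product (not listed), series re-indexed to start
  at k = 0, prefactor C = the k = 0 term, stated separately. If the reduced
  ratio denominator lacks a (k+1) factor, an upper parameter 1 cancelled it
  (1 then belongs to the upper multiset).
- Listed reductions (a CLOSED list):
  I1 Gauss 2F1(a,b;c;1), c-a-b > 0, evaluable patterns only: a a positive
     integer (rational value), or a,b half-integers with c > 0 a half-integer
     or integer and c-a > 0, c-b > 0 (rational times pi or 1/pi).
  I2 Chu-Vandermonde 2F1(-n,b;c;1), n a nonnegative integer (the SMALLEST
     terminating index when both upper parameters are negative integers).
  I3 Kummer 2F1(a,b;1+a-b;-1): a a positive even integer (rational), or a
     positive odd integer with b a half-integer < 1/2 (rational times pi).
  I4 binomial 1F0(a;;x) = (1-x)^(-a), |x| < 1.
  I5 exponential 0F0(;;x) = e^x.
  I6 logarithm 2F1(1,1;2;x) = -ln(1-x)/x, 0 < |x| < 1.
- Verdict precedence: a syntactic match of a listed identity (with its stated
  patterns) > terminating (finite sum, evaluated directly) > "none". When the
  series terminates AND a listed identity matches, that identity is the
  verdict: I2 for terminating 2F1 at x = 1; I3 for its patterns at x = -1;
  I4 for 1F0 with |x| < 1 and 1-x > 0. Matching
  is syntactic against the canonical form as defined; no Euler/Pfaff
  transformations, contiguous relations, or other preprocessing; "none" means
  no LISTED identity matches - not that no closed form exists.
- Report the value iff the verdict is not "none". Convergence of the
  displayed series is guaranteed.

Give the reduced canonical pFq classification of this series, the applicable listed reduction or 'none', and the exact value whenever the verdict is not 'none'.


The tell: t_0 being -\frac{1}{4}, factor the ratio over Q (prefactor -1/4): negated roots = parameters.
Adjacent-term ratio: r(k) = \frac{2}{5} * (k-4) (k-\frac{5}{3}) / [(k-\frac{1}{2}) (k+\frac{1}{2}) (k+1)] ; factor over Q: parameters, x = \frac{2}{5}, and C = -\frac{1}{4}.

Classification (C = -\frac{1}{4}): 2F2 with upper {-4, -\frac{5}{3}}, lower {-\frac{1}{2}, \frac{1}{2}}, argument x = \frac{2}{5}. Verdict: terminating - no listed pattern fits, but -4 in the upper list cuts the series at k = 4; direct evaluation. Sum: \frac{242755493}{63787500}.


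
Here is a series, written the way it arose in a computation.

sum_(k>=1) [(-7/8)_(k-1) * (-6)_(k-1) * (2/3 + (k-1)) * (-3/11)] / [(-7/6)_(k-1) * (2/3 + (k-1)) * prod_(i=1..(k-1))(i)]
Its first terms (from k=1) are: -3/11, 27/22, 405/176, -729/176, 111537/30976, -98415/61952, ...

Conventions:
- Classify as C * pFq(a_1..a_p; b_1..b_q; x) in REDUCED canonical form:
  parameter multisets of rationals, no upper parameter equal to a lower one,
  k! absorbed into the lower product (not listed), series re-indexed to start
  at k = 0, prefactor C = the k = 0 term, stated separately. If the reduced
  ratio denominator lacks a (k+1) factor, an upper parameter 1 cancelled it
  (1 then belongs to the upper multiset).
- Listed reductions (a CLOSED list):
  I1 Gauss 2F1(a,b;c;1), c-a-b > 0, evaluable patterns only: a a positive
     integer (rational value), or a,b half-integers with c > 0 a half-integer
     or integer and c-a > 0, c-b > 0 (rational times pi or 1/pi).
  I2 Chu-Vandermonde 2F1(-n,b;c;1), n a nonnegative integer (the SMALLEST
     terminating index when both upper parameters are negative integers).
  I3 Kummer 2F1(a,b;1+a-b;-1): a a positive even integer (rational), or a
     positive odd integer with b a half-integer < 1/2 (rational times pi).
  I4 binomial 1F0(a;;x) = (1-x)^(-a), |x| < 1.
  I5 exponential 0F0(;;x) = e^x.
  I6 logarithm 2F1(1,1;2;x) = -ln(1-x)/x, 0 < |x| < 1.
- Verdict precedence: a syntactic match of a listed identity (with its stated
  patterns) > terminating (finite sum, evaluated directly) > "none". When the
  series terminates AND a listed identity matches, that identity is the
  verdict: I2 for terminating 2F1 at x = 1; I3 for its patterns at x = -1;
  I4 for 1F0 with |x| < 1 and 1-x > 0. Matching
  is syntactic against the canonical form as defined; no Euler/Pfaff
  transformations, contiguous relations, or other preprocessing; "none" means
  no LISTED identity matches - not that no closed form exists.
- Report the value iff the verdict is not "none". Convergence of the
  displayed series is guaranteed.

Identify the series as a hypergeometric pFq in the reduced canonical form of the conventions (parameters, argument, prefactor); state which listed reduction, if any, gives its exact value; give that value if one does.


Key step: t_0 being -3/11, k + 2/3 divides numerator and denominator alike; C = -3/11 after cancelling.
Consecutive-term ratio: r(k) = 1 * (k-6) (k-7/8) / [(k-7/6) (k+1)] - rational in k. x = 1; t_0 = -3/11; negate the roots.

With C = -3/11: the canonical form is 2F1(-6, -7/8; -7/6; 1). Verdict: Chu-Vandermonde (I2) fires (terminating 2F1 at x = 1 with n = 6, b = -7/8, c = -7/6). Its exact value is 16081143/11399168.


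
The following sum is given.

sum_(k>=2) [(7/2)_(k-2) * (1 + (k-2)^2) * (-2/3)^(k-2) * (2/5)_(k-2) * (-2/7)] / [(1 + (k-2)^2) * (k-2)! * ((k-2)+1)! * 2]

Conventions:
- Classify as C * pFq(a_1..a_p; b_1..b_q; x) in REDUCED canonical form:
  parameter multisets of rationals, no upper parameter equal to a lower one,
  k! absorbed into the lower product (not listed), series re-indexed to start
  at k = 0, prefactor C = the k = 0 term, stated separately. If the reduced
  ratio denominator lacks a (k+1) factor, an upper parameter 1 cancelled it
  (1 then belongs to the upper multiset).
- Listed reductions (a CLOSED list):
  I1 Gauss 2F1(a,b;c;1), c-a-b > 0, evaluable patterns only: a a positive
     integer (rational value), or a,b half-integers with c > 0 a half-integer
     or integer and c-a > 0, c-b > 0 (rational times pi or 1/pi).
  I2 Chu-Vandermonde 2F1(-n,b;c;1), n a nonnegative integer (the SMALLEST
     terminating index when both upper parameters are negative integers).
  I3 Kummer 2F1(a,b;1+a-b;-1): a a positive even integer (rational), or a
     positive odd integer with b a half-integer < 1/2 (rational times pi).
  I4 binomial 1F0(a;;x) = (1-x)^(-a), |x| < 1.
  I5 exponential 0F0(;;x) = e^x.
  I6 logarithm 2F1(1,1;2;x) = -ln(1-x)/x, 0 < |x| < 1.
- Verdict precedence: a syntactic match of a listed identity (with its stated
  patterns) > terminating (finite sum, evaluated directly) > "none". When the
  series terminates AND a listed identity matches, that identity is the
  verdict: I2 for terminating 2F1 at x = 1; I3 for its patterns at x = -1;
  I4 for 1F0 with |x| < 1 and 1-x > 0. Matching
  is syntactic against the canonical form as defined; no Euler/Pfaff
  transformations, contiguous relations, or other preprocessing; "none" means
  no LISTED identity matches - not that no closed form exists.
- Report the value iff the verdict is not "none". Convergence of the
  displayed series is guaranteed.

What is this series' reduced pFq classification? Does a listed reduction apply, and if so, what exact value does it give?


Structural cue: x = (-2/3) and striking the common factor k^2 + 1 reduces the term (prefactor -1/7).
Term ratio: r(k) = (-2/3) * (k+2/5) (k+7/2) / [(k+2) (k+1)] - rational in k, leading ratio (-2/3); with t_0 = -1/7, classification follows.

At argument -2/3: a 2F1 with upper {2/5, 7/2}, lower {2}, scaled by C = -1/7. Verdict: no listed reduction: x = -2/3 and upper {2/5, 7/2} fail every I1-I6 pattern.


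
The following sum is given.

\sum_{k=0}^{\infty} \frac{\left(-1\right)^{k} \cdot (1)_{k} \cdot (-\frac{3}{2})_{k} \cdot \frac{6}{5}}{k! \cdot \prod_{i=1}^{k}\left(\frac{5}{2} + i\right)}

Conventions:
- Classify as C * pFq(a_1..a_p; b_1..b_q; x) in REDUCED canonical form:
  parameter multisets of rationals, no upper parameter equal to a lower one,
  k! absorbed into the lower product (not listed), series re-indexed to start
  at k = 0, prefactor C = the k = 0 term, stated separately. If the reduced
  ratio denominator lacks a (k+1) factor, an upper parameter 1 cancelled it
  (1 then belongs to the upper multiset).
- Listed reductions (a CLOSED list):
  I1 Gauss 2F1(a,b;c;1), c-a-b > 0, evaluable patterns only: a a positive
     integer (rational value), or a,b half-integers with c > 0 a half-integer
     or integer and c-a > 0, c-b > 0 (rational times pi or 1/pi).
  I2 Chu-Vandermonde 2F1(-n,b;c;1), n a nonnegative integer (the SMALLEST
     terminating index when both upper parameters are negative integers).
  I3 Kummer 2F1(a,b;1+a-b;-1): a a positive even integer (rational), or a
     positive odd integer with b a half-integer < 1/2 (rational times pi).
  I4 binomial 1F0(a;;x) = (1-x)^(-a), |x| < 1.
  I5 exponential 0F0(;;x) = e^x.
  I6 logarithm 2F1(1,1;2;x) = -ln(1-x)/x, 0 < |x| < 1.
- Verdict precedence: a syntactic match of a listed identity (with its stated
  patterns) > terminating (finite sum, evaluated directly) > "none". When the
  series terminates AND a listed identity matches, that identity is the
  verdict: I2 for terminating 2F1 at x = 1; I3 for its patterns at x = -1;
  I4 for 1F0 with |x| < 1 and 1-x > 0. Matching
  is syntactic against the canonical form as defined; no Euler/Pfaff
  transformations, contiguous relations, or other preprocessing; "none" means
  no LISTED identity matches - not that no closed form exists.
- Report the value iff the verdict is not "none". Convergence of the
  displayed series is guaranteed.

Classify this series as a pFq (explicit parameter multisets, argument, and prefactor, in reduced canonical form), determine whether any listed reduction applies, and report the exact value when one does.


Classification (C = \frac{6}{5}): 2F1 with upper {-\frac{3}{2}, 1}, lower {\frac{7}{2}}, argument x = -1. Verdict: Kummer's theorem (I3) applies (x = -1; c = \frac{7}{2} equals 1+a-b for upper {-\frac{3}{2}, 1}: listed pattern). Value: \frac{9}{16} \cdot \pi.

Key observation: with t_0 = \frac{6}{5}, the lower running product (C = 6/5) is a rising factorial.
Consecutive-term ratio: r(k) = -1 * (k-\frac{3}{2}) (k+1) / [(k+\frac{7}{2}) (k+1)] - rational in k, leading ratio -1; with t_0 = \frac{6}{5}, classification follows.


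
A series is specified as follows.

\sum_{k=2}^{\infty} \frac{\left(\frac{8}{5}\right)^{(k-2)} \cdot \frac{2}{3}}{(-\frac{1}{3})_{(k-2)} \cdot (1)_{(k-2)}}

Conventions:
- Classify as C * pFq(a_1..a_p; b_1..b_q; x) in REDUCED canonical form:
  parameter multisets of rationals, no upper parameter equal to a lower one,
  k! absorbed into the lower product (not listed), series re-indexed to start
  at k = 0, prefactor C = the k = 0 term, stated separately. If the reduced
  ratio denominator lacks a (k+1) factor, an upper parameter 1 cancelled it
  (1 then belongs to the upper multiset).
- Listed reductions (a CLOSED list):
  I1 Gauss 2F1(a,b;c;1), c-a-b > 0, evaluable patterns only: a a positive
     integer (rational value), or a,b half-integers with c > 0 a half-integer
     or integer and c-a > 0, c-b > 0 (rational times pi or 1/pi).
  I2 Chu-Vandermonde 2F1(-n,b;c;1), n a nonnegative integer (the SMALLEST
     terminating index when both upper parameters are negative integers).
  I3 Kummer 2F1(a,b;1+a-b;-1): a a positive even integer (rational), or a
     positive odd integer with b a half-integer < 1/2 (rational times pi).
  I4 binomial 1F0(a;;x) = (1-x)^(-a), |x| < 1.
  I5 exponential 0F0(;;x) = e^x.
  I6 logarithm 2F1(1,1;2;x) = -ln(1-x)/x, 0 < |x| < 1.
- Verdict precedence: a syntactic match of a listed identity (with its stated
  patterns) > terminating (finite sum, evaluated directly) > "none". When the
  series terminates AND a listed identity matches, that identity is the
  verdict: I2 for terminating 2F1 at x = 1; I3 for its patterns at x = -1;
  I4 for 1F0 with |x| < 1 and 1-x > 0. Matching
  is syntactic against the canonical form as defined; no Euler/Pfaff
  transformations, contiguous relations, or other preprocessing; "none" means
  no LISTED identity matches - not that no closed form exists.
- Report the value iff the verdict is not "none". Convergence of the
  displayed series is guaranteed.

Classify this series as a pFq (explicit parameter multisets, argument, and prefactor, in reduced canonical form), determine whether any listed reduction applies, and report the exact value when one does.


This is \frac{2}{3} * 0F1(-; -\frac{1}{3}; \frac{8}{5}) in reduced canonical form. Verdict: none. Every listed pattern misses the 0F1 form at \frac{8}{5}, upper {-}.

The tell: from the first term \frac{2}{3}: (1)_k (C = 2/3) is k! itself.
Adjacent-term ratio: r(k) = \frac{8}{5} * 1 / [(k-\frac{1}{3}) (k+1)] - rational in k, leading ratio \frac{8}{5}; with t_0 = \frac{2}{3}, classification follows.


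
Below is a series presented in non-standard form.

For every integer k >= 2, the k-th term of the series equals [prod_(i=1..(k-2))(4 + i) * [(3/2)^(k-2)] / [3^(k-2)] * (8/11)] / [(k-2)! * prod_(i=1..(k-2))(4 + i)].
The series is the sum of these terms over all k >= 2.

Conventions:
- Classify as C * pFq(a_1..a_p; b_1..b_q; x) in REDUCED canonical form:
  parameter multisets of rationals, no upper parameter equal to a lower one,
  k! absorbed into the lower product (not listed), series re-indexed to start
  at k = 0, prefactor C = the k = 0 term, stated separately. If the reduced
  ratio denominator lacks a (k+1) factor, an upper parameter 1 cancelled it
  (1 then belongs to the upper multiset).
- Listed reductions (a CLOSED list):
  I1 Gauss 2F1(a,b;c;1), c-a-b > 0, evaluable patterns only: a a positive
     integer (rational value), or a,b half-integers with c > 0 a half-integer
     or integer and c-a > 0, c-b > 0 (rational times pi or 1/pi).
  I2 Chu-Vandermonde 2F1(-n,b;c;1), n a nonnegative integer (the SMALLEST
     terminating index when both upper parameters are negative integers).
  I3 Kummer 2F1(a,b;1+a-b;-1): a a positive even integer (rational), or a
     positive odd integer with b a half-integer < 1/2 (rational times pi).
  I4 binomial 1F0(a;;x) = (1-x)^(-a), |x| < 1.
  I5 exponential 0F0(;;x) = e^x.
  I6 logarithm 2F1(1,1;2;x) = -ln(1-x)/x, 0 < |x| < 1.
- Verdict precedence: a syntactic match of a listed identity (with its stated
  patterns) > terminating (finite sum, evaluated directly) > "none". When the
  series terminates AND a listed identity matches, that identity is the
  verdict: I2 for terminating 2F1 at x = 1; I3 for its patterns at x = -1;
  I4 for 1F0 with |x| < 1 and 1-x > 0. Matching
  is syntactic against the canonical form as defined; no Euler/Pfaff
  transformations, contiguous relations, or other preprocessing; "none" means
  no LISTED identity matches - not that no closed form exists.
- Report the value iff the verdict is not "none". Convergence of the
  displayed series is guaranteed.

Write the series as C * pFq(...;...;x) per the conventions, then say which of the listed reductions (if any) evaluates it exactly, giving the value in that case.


The tell: from the first term 8/11: the lower running product (C = 8/11) is a rising factorial.
Step ratio: r(k) = (1/2) * 1 / [(k+1)] ; factor over Q: parameters, x = (1/2), and C = 8/11.

With C = 8/11: the canonical form is 0F0(-; -; 1/2). Verdict: this is exponential (I5) (the 0F0 exponential series at x = 1/2). Its exact value is (8/11) * e^(1/2).


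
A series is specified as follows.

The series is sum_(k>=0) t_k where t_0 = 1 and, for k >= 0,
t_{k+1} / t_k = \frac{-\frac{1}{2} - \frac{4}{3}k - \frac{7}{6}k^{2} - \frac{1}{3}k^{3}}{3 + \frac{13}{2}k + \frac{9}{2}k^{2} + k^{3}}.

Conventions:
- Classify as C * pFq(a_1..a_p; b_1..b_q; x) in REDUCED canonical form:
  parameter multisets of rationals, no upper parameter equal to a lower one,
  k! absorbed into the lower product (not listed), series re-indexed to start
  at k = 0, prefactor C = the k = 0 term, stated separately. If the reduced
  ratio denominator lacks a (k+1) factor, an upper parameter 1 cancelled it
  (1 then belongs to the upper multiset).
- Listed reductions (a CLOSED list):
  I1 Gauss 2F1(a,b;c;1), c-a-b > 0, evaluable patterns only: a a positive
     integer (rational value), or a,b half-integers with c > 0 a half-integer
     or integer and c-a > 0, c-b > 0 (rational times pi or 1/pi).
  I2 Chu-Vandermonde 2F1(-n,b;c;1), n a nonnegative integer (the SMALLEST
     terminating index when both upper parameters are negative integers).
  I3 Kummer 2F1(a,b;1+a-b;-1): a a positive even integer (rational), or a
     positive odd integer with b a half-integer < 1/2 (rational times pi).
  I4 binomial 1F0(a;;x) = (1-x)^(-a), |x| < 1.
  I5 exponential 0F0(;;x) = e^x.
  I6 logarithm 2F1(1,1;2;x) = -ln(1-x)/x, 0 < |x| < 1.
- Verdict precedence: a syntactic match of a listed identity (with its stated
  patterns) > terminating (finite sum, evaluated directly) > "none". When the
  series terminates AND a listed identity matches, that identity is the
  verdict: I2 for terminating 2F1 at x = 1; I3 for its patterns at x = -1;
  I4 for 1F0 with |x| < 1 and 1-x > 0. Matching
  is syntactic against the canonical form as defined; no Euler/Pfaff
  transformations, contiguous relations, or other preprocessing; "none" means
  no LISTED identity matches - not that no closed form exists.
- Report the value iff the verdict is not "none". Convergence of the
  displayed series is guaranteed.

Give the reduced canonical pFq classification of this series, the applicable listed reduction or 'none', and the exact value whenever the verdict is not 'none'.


The tell: x = -\frac{1}{3} and cancel k + 3/2 from the displayed ratio first; then C = 1.
Adjacent-term ratio: r(k) = -\frac{1}{3} * (k+1) (k+1) / [(k+2) (k+1)] - rational in k. x = -\frac{1}{3}; t_0 = 1; negate the roots.

At argument -\frac{1}{3}: a 2F1 with upper {1, 1}, lower {2}, scaled by C = 1. Verdict: this is the logarithmic series (I6) (the logarithm: parameters (1,1;2), x = -\frac{1}{3}). Hence: 3 \cdot \ln\left(\frac{4}{3}\right).
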